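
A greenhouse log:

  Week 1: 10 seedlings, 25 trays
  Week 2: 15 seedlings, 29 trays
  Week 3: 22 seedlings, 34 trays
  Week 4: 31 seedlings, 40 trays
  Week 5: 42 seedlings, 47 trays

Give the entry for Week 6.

Seedlings: differences are 5, 7, 9, … (increasing by 2 each time), so 10, 15, 22, 31, 42 → 55.
For the trays, differences are 4, 5, 6, … (increasing by 1 each time): 25, 29, 34, 40, 47 → 55.
Putting it together: 55 seedlings, 55 trays.

55 seedlings, 55 trays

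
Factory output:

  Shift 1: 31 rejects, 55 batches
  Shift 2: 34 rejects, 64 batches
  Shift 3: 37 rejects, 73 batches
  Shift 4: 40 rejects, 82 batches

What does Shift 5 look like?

43 rejects, 91 batches

Rejects: +3 each step, so 31, 34, 37, 40 → 43.
Batches goes 55, 64, 73, 82 → 91 (+9 each step).
So the next line is 43 rejects, 91 batches.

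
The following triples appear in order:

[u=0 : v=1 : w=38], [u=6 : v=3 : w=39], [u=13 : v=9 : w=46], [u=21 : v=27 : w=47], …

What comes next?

[u=30 : v=81 : w=54]

U: differences are 6, 7, 8, … (increasing by 1 each time); 0, 6, 13, 21 → 30.
For the v, ×3 each step: 1, 3, 9, 27 → 81.
W: alternating steps +1, +7, +1, +7, …, so 38, 39, 46, 47 → 54.
Putting it together: [u=30 : v=81 : w=54].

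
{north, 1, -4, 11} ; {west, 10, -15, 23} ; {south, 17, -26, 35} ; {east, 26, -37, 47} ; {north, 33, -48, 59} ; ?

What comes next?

For the direction, repeats north → west → south → east: north, west, south, east, north → west.
Second value: 1, 10, 17, 26, 33 → 42 (alternating steps +9, +7, +9, +7, …).
Third value: −11 each step, so -4, -15, -26, -37, -48 → -59.
Fourth value: +12 each step, so 11, 23, 35, 47, 59 → 71.
Combining the parts gives {west, 42, -59, 71}.

{west, 42, -59, 71}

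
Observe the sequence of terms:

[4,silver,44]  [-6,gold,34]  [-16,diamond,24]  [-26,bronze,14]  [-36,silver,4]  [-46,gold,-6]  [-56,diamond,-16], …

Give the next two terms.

First entry: 4, -6, -16, -26, -36, -46, -56 → -66 → -76 (−10 each step).
For the rank, repeats silver → gold → diamond → bronze: silver, gold, diamond, bronze, silver, gold, diamond → bronze → silver.
Third entry: −10 each step; 44, 34, 24, 14, 4, -6, -16 → -26 → -36.
Putting the parts together: [-66,bronze,-26] and then [-76,silver,-36].

[-66,bronze,-26], [-76,silver,-36]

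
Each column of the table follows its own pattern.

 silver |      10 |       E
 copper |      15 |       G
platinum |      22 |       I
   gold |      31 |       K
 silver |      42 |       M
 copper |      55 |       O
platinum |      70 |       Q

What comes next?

gold  87  S

For the metal, repeats silver → copper → platinum → gold: silver, copper, platinum, gold, silver, copper, platinum → gold.
Second component: 10, 15, 22, 31, 42, 55, 70 → 87 (differences are 5, 7, 9, … (increasing by 2 each time)).
Letter — letters move forward 2 places in the alphabet: E, G, I, K, M, O, Q → S.
Combining the parts gives gold  87  S.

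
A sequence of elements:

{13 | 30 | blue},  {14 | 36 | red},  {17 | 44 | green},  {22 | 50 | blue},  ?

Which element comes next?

First entry: differences are 1, 3, 5, … (increasing by 2 each time); 13, 14, 17, 22 → 29.
Second entry: alternating steps +6, +8, +6, +8, …, so 30, 36, 44, 50 → 58.
For the colour, repeats blue → red → green: blue, red, green, blue → red.
So the next element is {29 | 58 | red}.

{29 | 58 | red}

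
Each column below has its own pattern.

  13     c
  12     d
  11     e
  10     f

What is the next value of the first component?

9

First component: −1 each step; 13, 12, 11, 10 → 9.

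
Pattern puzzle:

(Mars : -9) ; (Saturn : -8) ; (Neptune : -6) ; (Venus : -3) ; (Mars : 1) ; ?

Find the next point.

(Saturn : 6)

Planet: repeats Mars → Saturn → Neptune → Venus; Mars, Saturn, Neptune, Venus, Mars → Saturn.
Second value: differences are 1, 2, 3, … (increasing by 1 each time), so -9, -8, -6, -3, 1 → 6.
Putting it together: (Saturn : 6).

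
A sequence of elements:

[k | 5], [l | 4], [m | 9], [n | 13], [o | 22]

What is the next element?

[p | 35]

Letter: letters move forward 1 place in the alphabet; k, l, m, n, o → p.
Second value goes 5, 4, 9, 13, 22 → 35 (each term is the sum of the two before it).
Combining the parts gives [p | 35].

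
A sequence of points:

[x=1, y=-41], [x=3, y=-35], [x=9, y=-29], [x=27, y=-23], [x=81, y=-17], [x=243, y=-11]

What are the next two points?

[x=729, y=-5], [x=2187, y=1]

For the x, ×3 each step: 1, 3, 9, 27, 81, 243 → 729 → 2187.
Y — +6 each step: -41, -35, -29, -23, -17, -11 → -5 → 1.
Putting the parts together: [x=729, y=-5] and then [x=2187, y=1].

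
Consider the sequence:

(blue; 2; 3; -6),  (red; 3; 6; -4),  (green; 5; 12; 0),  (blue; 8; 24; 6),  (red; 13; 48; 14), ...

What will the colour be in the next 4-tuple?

green

Colour: repeats blue → red → green, so blue, red, green, blue, red → green.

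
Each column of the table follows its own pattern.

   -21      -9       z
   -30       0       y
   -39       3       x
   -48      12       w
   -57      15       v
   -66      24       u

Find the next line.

-75  27  t

First component — −9 each step: -21, -30, -39, -48, -57, -66 → -75.
For the second component, alternating steps +9, +3, +9, +3, …: -9, 0, 3, 12, 15, 24 → 27.
Letter goes z, y, x, w, v, u → t (letters move back 1 place in the alphabet).
Putting it together: -75  27  t.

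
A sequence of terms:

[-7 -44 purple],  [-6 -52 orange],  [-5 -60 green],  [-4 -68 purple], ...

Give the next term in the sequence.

First coordinate goes -7, -6, -5, -4 → -3 (+1 each step).
Second coordinate — −8 each step: -44, -52, -60, -68 → -76.
For the colour, repeats purple → orange → green: purple, orange, green, purple → orange.
So the next term is [-3 -76 orange].

[-3 -76 orange]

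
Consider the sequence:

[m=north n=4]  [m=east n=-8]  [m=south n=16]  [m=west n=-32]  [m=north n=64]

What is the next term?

For the m, repeats north → east → south → west: north, east, south, west, north → east.
N — ×(-2) each step: 4, -8, 16, -32, 64 → -128.
Putting it together: [m=east n=-128].

[m=east n=-128]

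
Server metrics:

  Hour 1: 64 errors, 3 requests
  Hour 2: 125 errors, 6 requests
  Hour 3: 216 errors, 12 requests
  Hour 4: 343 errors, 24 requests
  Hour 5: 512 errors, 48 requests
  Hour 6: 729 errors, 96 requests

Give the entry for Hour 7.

1000 errors, 192 requests

Errors goes 64, 125, 216, 343, 512, 729 → 1000 (perfect cubes: 4³, 5³, 6³, …).
Requests: 3, 6, 12, 24, 48, 96 → 192 (×2 each step).
Combining the parts gives 1000 errors, 192 requests.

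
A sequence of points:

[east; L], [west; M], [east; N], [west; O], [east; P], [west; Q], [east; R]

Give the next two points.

[west; S], [east; T]

For the direction, alternates east ↔ west: east, west, east, west, east, west, east → west → east.
Letter: L, M, N, O, P, Q, R → S → T (letters move forward 1 place in the alphabet).
Putting the parts together: [west; S] and then [east; T].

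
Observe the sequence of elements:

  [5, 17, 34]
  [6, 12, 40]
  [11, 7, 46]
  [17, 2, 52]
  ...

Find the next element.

First slot goes 5, 6, 11, 17 → 28 (each term is the sum of the two before it).
Second slot goes 17, 12, 7, 2 → -3 (−5 each step).
Third slot goes 34, 40, 46, 52 → 58 (+6 each step).
Putting it together: [28, -3, 58].

[28, -3, 58]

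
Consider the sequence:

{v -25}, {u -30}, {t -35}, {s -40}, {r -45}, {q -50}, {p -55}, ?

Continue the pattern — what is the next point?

Letter: letters move back 1 place in the alphabet; v, u, t, s, r, q, p → o.
Second coordinate: −5 each step, so -25, -30, -35, -40, -45, -50, -55 → -60.
Combining the parts gives {o -60}.

{o -60}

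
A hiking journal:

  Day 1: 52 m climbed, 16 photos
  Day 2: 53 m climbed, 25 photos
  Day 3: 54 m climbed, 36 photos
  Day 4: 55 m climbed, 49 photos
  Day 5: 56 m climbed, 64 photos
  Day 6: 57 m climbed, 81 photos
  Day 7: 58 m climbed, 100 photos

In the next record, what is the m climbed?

59

M climbed: 52, 53, 54, 55, 56, 57, 58 → 59 (+1 each step).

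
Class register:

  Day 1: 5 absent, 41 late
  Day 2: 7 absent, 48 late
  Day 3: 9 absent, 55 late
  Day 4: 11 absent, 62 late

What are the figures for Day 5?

Absent: 5, 7, 9, 11 → 13 (+2 each step).
Late: +7 each step, so 41, 48, 55, 62 → 69.
Combining the parts gives 13 absent, 69 late.

13 absent, 69 late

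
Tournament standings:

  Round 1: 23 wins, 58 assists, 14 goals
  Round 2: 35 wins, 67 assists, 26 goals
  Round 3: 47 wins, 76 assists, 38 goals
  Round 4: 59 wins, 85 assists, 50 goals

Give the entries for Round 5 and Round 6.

71 wins, 94 assists, 62 goals; 83 wins, 103 assists, 74 goals

Wins goes 23, 35, 47, 59 → 71 → 83 (+12 each step).
Assists: +9 each step; 58, 67, 76, 85 → 94 → 103.
Goals goes 14, 26, 38, 50 → 62 → 74 (+12 each step).
Putting the parts together: 71 wins, 94 assists, 62 goals and then 83 wins, 103 assists, 74 goals.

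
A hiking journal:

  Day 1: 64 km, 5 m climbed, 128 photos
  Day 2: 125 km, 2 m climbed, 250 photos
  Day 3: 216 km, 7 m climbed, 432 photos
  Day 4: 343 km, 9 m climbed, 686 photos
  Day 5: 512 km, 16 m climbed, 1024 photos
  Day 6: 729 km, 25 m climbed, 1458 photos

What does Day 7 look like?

For the km, perfect cubes: 4³, 5³, 6³, …: 64, 125, 216, 343, 512, 729 → 1000.
M climbed: each term is the sum of the two before it, so 5, 2, 7, 9, 16, 25 → 41.
Photos goes 128, 250, 432, 686, 1024, 1458 → 2000 (always 2 × the km).
So the next row is 1000 km, 41 m climbed, 2000 photos.

1000 km, 41 m climbed, 2000 photos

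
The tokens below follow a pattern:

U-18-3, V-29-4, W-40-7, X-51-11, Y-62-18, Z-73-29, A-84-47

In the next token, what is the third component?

Third component: each term is the sum of the two before it, so 3, 4, 7, 11, 18, 29, 47 → 76.

76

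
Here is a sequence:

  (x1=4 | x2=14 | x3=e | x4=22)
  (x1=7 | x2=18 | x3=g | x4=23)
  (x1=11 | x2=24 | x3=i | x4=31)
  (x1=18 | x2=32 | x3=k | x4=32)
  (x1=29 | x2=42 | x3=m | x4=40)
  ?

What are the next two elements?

(x1=47 | x2=54 | x3=o | x4=41), (x1=76 | x2=68 | x3=q | x4=49)

X1 goes 4, 7, 11, 18, 29 → 47 → 76 (each term is the sum of the two before it).
X2: differences are 4, 6, 8, … (increasing by 2 each time), so 14, 18, 24, 32, 42 → 54 → 68.
X3: letters move forward 2 places in the alphabet, so e, g, i, k, m → o → q.
X4: alternating steps +1, +8, +1, +8, …; 22, 23, 31, 32, 40 → 41 → 49.
Putting the parts together: (x1=47 | x2=54 | x3=o | x4=41) and then (x1=76 | x2=68 | x3=q | x4=49).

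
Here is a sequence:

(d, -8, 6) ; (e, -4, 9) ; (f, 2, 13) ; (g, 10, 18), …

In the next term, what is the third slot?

24

For the third slot, differences are 3, 4, 5, … (increasing by 1 each time): 6, 9, 13, 18 → 24.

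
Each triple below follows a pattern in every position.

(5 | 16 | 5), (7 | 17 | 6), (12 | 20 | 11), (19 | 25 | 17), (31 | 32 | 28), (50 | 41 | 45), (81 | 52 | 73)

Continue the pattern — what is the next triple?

(131 | 65 | 118)

First entry goes 5, 7, 12, 19, 31, 50, 81 → 131 (each term is the sum of the two before it).
Second entry — differences are 1, 3, 5, … (increasing by 2 each time): 16, 17, 20, 25, 32, 41, 52 → 65.
Third entry: each term is the sum of the two before it, so 5, 6, 11, 17, 28, 45, 73 → 118.
Combining the parts gives (131 | 65 | 118).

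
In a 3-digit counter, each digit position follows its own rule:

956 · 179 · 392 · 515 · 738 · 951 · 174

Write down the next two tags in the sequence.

First digit — +2 each step, mod 10: 9, 1, 3, 5, 7, 9, 1 → 3 → 5.
Second digit — +2 each step, mod 10: 5, 7, 9, 1, 3, 5, 7 → 9 → 1.
Third digit goes 6, 9, 2, 5, 8, 1, 4 → 7 → 0 (+3 each step, mod 10).
So the next two tags are 397 and 510.

397 then 510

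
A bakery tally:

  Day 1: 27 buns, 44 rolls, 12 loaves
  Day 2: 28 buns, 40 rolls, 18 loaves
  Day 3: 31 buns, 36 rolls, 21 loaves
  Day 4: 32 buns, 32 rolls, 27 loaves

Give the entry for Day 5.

35 buns, 28 rolls, 30 loaves

Buns: alternating steps +1, +3, +1, +3, …; 27, 28, 31, 32 → 35.
For the rolls, −4 each step: 44, 40, 36, 32 → 28.
For the loaves, alternating steps +6, +3, +6, +3, …: 12, 18, 21, 27 → 30.
Combining the parts gives 35 buns, 28 rolls, 30 loaves.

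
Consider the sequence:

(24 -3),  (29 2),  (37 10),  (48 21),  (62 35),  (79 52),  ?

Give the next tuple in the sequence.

First entry: 24, 29, 37, 48, 62, 79 → 99 (differences are 5, 8, 11, … (increasing by 3 each time)).
Second entry: differences are 5, 8, 11, … (increasing by 3 each time); -3, 2, 10, 21, 35, 52 → 72.
So the next tuple is (99 72).

(99 72)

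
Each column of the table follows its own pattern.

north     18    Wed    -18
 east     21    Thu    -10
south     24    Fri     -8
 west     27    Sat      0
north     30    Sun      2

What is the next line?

east  33  Mon  10

Direction: north, east, south, west, north → east (repeats north → east → south → west).
Second component: +3 each step; 18, 21, 24, 27, 30 → 33.
Day goes Wed, Thu, Fri, Sat, Sun → Mon (runs through the weekdays Mon→Sun).
Fourth component: alternating steps +8, +2, +8, +2, …, so -18, -10, -8, 0, 2 → 10.
Combining the parts gives east  33  Mon  10.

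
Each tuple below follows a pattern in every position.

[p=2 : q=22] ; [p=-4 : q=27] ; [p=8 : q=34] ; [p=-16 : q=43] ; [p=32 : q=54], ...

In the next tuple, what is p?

-64

P: ×(-2) each step; 2, -4, 8, -16, 32 → -64.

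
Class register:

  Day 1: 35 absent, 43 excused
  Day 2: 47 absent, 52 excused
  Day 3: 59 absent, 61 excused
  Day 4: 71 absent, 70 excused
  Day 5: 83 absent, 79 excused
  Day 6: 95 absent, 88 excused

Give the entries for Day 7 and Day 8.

Absent: +12 each step, so 35, 47, 59, 71, 83, 95 → 107 → 119.
Excused: +9 each step, so 43, 52, 61, 70, 79, 88 → 97 → 106.
Putting the parts together: 107 absent, 97 excused and then 119 absent, 106 excused.

107 absent, 97 excused; 119 absent, 106 excused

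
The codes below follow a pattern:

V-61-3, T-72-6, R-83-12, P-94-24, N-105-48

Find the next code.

For the letter, letters move back 2 places in the alphabet: V, T, R, P, N → L.
Second component: +11 each step, so 61, 72, 83, 94, 105 → 116.
Third component: ×2 each step, so 3, 6, 12, 24, 48 → 96.
Putting it together: L-116-96.

L-116-96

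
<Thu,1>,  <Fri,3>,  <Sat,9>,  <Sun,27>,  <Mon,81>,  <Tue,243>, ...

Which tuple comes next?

<Wed,729>

Day — runs through the weekdays Mon→Sun: Thu, Fri, Sat, Sun, Mon, Tue → Wed.
Second component — ×3 each step: 1, 3, 9, 27, 81, 243 → 729.
Putting it together: <Wed,729>.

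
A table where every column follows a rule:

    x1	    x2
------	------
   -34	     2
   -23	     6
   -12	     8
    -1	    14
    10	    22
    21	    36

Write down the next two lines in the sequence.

32  58; 43  94

Column x1 — +11 each step: -34, -23, -12, -1, 10, 21 → 32 → 43.
Column x2: each term is the sum of the two before it; 2, 6, 8, 14, 22, 36 → 58 → 94.
Putting the parts together: 32  58 and then 43  94.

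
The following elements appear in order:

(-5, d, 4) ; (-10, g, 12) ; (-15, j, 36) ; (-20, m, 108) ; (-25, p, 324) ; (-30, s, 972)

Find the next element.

First part goes -5, -10, -15, -20, -25, -30 → -35 (−5 each step).
Letter: d, g, j, m, p, s → v (letters move forward 3 places in the alphabet).
Third part: ×3 each step; 4, 12, 36, 108, 324, 972 → 2916.
Putting it together: (-35, v, 2916).

(-35, v, 2916)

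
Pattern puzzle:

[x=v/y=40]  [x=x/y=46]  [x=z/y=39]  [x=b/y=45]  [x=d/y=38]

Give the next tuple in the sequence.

X: v, x, z, b, d → f (letters move forward 2 places in the alphabet, wrapping Z→A).
Y: 40, 46, 39, 45, 38 → 44 (alternating steps +6, −7, +6, −7, …).
Putting it together: [x=f/y=44].

[x=f/y=44]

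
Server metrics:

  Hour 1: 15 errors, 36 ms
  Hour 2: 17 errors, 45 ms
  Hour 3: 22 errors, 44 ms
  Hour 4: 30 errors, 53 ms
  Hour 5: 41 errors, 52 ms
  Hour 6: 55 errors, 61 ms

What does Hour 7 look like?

Errors goes 15, 17, 22, 30, 41, 55 → 72 (differences are 2, 5, 8, … (increasing by 3 each time)).
Ms: alternating steps +9, −1, +9, −1, …; 36, 45, 44, 53, 52, 61 → 60.
Putting it together: 72 errors, 60 ms.

72 errors, 60 ms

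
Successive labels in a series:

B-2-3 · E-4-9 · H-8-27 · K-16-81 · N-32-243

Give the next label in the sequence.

Letter goes B, E, H, K, N → Q (letters move forward 3 places in the alphabet).
Second component goes 2, 4, 8, 16, 32 → 64 (×2 each step).
Third component — ×3 each step: 3, 9, 27, 81, 243 → 729.
Putting it together: Q-64-729.

Q-64-729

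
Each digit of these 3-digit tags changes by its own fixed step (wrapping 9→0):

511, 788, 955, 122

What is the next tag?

399

First digit goes 5, 7, 9, 1 → 3 (+2 each step, mod 10).
Second digit: −3 each step, mod 10, so 1, 8, 5, 2 → 9.
Third digit: −3 each step, mod 10; 1, 8, 5, 2 → 9.
So the next tag is 399.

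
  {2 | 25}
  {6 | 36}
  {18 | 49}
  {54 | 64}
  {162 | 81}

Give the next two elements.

First entry — ×3 each step: 2, 6, 18, 54, 162 → 486 → 1458.
Second entry: 25, 36, 49, 64, 81 → 100 → 121 (perfect squares: 5², 6², 7², …).
Putting the parts together: {486 | 100} and then {1458 | 121}.

{486 | 100}, {1458 | 121}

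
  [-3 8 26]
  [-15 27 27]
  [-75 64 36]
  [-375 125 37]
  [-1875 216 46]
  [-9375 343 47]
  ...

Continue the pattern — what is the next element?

[-46875 512 56]

First component — ×5 each step: -3, -15, -75, -375, -1875, -9375 → -46875.
Second component: perfect cubes: 2³, 3³, 4³, …, so 8, 27, 64, 125, 216, 343 → 512.
Third component goes 26, 27, 36, 37, 46, 47 → 56 (alternating steps +1, +9, +1, +9, …).
So the next element is [-46875 512 56].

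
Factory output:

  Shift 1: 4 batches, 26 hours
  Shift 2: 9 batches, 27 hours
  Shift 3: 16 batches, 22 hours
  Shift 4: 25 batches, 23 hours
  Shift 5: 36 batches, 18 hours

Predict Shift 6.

Batches: differences are 5, 7, 9, … (increasing by 2 each time), so 4, 9, 16, 25, 36 → 49.
Hours: 26, 27, 22, 23, 18 → 19 (alternating steps +1, −5, +1, −5, …).
So the next row is 49 batches, 19 hours.

49 batches, 19 hours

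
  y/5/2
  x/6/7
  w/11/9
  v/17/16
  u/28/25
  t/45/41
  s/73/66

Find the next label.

Letter: letters move back 1 place in the alphabet, so y, x, w, v, u, t, s → r.
Second component: each term is the sum of the two before it; 5, 6, 11, 17, 28, 45, 73 → 118.
Third component — each term is the sum of the two before it: 2, 7, 9, 16, 25, 41, 66 → 107.
Combining the parts gives r/118/107.

r/118/107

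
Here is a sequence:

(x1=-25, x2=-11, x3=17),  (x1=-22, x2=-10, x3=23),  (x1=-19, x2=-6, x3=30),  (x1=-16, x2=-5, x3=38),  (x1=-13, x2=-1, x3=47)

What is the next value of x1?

-10

X1: -25, -22, -19, -16, -13 → -10 (+3 each step).
X2: alternating steps +1, +4, +1, +4, …; -11, -10, -6, -5, -1 → 0.
X3 — differences are 6, 7, 8, … (increasing by 1 each time): 17, 23, 30, 38, 47 → 57.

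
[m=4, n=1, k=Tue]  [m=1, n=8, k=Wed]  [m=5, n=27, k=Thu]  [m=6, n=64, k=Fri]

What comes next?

M — each term is the sum of the two before it: 4, 1, 5, 6 → 11.
N: perfect cubes: 1³, 2³, 3³, …, so 1, 8, 27, 64 → 125.
For the k, runs through the weekdays Mon→Sun: Tue, Wed, Thu, Fri → Sat.
Putting it together: [m=11, n=125, k=Sat].

[m=11, n=125, k=Sat]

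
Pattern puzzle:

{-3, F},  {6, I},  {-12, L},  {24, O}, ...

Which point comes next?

{-48, R}

First component goes -3, 6, -12, 24 → -48 (×(-2) each step).
Letter — letters move forward 3 places in the alphabet: F, I, L, O → R.
So the next point is {-48, R}.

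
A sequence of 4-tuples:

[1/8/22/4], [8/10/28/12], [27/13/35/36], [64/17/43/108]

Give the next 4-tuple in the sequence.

[125/22/52/324]

First component: perfect cubes: 1³, 2³, 3³, …, so 1, 8, 27, 64 → 125.
Second component: differences are 2, 3, 4, … (increasing by 1 each time); 8, 10, 13, 17 → 22.
Third component: differences are 6, 7, 8, … (increasing by 1 each time); 22, 28, 35, 43 → 52.
Fourth component: ×3 each step; 4, 12, 36, 108 → 324.
So the next 4-tuple is [125/22/52/324].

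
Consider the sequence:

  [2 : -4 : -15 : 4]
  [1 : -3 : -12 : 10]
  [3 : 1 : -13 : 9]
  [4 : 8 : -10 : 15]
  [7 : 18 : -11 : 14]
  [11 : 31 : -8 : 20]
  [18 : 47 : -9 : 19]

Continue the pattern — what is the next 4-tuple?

First value goes 2, 1, 3, 4, 7, 11, 18 → 29 (each term is the sum of the two before it).
Second value goes -4, -3, 1, 8, 18, 31, 47 → 66 (differences are 1, 4, 7, … (increasing by 3 each time)).
Third value — alternating steps +3, −1, +3, −1, …: -15, -12, -13, -10, -11, -8, -9 → -6.
Fourth value — alternating steps +6, −1, +6, −1, …: 4, 10, 9, 15, 14, 20, 19 → 25.
Putting it together: [29 : 66 : -6 : 25].

[29 : 66 : -6 : 25]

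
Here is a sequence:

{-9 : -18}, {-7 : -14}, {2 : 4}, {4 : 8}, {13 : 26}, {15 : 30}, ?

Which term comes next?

{24 : 48}

First entry: alternating steps +2, +9, +2, +9, …, so -9, -7, 2, 4, 13, 15 → 24.
For the second entry, always 2 × the first entry: -18, -14, 4, 8, 26, 30 → 48.
Putting it together: {24 : 48}.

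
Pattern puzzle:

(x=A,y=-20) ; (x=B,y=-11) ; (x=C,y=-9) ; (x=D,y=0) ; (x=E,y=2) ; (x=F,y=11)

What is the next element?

X goes A, B, C, D, E, F → G (letters move forward 1 place in the alphabet).
Y — alternating steps +9, +2, +9, +2, …: -20, -11, -9, 0, 2, 11 → 13.
Putting it together: (x=G,y=13).

(x=G,y=13)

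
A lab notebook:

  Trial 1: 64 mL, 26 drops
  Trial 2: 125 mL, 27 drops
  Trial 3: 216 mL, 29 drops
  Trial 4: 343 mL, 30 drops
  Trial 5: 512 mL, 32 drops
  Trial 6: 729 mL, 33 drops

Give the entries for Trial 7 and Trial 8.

1000 mL, 35 drops; 1331 mL, 36 drops

For the mL, perfect cubes: 4³, 5³, 6³, …: 64, 125, 216, 343, 512, 729 → 1000 → 1331.
Drops — alternating steps +1, +2, +1, +2, …: 26, 27, 29, 30, 32, 33 → 35 → 36.
Putting the parts together: 1000 mL, 35 drops and then 1331 mL, 36 drops.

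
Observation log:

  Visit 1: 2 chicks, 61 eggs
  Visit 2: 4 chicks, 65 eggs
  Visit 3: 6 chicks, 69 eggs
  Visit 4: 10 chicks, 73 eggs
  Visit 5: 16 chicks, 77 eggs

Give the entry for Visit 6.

Chicks: 2, 4, 6, 10, 16 → 26 (each term is the sum of the two before it).
Eggs — +4 each step: 61, 65, 69, 73, 77 → 81.
So the next record is 26 chicks, 81 eggs.

26 chicks, 81 eggs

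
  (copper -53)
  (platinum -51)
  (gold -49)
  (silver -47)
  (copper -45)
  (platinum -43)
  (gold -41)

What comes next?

For the metal, repeats copper → platinum → gold → silver: copper, platinum, gold, silver, copper, platinum, gold → silver.
Second component: -53, -51, -49, -47, -45, -43, -41 → -39 (+2 each step).
Combining the parts gives (silver -39).

(silver -39)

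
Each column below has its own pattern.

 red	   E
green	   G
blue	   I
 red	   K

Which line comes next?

green  M

Colour: repeats red → green → blue, so red, green, blue, red → green.
Letter: letters move forward 2 places in the alphabet; E, G, I, K → M.
Putting it together: green  M.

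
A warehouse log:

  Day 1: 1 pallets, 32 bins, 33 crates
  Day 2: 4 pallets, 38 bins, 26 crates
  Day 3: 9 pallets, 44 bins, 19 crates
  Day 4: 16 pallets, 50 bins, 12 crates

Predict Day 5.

Pallets: perfect squares: 1², 2², 3², …; 1, 4, 9, 16 → 25.
Bins goes 32, 38, 44, 50 → 56 (+6 each step).
For the crates, −7 each step: 33, 26, 19, 12 → 5.
So the next record is 25 pallets, 56 bins, 5 crates.

25 pallets, 56 bins, 5 crates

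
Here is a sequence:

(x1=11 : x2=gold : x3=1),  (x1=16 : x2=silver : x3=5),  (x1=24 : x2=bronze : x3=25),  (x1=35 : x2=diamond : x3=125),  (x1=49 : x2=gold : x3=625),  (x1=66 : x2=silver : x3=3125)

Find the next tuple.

(x1=86 : x2=bronze : x3=15625)

X1: 11, 16, 24, 35, 49, 66 → 86 (differences are 5, 8, 11, … (increasing by 3 each time)).
X2: repeats gold → silver → bronze → diamond, so gold, silver, bronze, diamond, gold, silver → bronze.
X3: 1, 5, 25, 125, 625, 3125 → 15625 (×5 each step).
So the next tuple is (x1=86 : x2=bronze : x3=15625).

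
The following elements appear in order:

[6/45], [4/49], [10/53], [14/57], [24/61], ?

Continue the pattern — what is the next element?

[38/65]

First slot: each term is the sum of the two before it; 6, 4, 10, 14, 24 → 38.
Second slot: +4 each step; 45, 49, 53, 57, 61 → 65.
So the next element is [38/65].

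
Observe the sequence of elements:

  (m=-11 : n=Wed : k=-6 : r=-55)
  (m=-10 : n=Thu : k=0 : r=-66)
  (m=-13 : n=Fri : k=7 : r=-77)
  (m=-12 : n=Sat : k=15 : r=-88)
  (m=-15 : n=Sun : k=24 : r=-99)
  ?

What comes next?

M: -11, -10, -13, -12, -15 → -14 (alternating steps +1, −3, +1, −3, …).
N goes Wed, Thu, Fri, Sat, Sun → Mon (runs through the weekdays Mon→Sun).
K: differences are 6, 7, 8, … (increasing by 1 each time); -6, 0, 7, 15, 24 → 34.
R: -55, -66, -77, -88, -99 → -110 (−11 each step).
Putting it together: (m=-14 : n=Mon : k=34 : r=-110).

(m=-14 : n=Mon : k=34 : r=-110)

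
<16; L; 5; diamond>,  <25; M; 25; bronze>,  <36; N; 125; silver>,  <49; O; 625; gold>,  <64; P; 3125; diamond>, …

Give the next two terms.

First coordinate: perfect squares: 4², 5², 6², …; 16, 25, 36, 49, 64 → 81 → 100.
Letter: letters move forward 1 place in the alphabet; L, M, N, O, P → Q → R.
Third coordinate — ×5 each step: 5, 25, 125, 625, 3125 → 15625 → 78125.
Rank goes diamond, bronze, silver, gold, diamond → bronze → silver (repeats diamond → bronze → silver → gold).
Putting the parts together: <81; Q; 15625; bronze> and then <100; R; 78125; silver>.

<81; Q; 15625; bronze>, <100; R; 78125; silver>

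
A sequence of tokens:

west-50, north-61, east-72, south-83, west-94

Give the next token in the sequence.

For the direction, repeats west → north → east → south: west, north, east, south, west → north.
For the second component, +11 each step: 50, 61, 72, 83, 94 → 105.
Putting it together: north-105.

north-105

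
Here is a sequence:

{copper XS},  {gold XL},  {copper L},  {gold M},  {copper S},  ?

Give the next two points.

{gold XS}, {copper XL}

Metal — alternates copper ↔ gold: copper, gold, copper, gold, copper → gold → copper.
Size: runs backward through clothing sizes XS→XL; XS, XL, L, M, S → XS → XL.
So the next two points are {gold XS} and {copper XL}.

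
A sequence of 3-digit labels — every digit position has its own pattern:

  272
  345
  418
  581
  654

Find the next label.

727

First digit: +1 each step, mod 10, so 2, 3, 4, 5, 6 → 7.
Second digit: −3 each step, mod 10; 7, 4, 1, 8, 5 → 2.
Third digit goes 2, 5, 8, 1, 4 → 7 (+3 each step, mod 10).
So the next label is 727.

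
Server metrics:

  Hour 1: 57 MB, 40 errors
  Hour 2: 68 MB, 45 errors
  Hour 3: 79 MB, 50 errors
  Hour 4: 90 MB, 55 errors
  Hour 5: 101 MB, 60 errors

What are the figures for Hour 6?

112 MB, 65 errors

For the MB, +11 each step: 57, 68, 79, 90, 101 → 112.
Errors: 40, 45, 50, 55, 60 → 65 (+5 each step).
Combining the parts gives 112 MB, 65 errors.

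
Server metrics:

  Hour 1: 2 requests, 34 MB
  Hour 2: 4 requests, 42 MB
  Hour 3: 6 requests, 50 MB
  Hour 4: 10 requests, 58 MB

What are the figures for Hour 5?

16 requests, 66 MB

Requests: each term is the sum of the two before it, so 2, 4, 6, 10 → 16.
MB: +8 each step, so 34, 42, 50, 58 → 66.
Putting it together: 16 requests, 66 MB.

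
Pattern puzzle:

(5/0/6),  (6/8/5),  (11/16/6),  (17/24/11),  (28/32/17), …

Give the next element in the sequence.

For the first component, each term is the sum of the two before it: 5, 6, 11, 17, 28 → 45.
Second component: +8 each step, so 0, 8, 16, 24, 32 → 40.
Third component — always the previous value of the first component: 6, 5, 6, 11, 17 → 28.
Putting it together: (45/40/28).

(45/40/28)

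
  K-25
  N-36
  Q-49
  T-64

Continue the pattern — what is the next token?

W-81

Letter — letters move forward 3 places in the alphabet: K, N, Q, T → W.
Second component: perfect squares: 5², 6², 7², …, so 25, 36, 49, 64 → 81.
So the next token is W-81.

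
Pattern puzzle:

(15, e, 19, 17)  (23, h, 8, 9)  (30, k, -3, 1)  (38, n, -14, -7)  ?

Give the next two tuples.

First entry: alternating steps +8, +7, +8, +7, …, so 15, 23, 30, 38 → 45 → 53.
Letter: letters move forward 3 places in the alphabet; e, h, k, n → q → t.
Third entry goes 19, 8, -3, -14 → -25 → -36 (−11 each step).
Fourth entry goes 17, 9, 1, -7 → -15 → -23 (−8 each step).
So the next two tuples are (45, q, -25, -15) and (53, t, -36, -23).

(45, q, -25, -15), (53, t, -36, -23)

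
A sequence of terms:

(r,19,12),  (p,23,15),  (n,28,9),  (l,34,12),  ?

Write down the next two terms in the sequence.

(j,41,6), (h,49,9)

Letter: letters move back 2 places in the alphabet, so r, p, n, l → j → h.
Second value: differences are 4, 5, 6, … (increasing by 1 each time); 19, 23, 28, 34 → 41 → 49.
Third value goes 12, 15, 9, 12 → 6 → 9 (alternating steps +3, −6, +3, −6, …).
So the next two terms are (j,41,6) and (h,49,9).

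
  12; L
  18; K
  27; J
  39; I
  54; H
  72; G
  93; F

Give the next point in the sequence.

117; E

First slot: 12, 18, 27, 39, 54, 72, 93 → 117 (differences are 6, 9, 12, … (increasing by 3 each time)).
Letter goes L, K, J, I, H, G, F → E (letters move back 1 place in the alphabet).
Putting it together: 117; E.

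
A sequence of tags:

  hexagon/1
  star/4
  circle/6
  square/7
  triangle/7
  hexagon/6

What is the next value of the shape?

star

For the shape, repeats hexagon → star → circle → square → triangle: hexagon, star, circle, square, triangle, hexagon → star.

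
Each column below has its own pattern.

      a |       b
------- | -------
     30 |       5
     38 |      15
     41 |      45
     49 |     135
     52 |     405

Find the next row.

60  1215

For the column a, alternating steps +8, +3, +8, +3, …: 30, 38, 41, 49, 52 → 60.
Column b: 5, 15, 45, 135, 405 → 1215 (×3 each step).
Combining the parts gives 60  1215.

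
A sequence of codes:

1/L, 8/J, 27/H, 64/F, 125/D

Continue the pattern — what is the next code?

216/B

First component goes 1, 8, 27, 64, 125 → 216 (perfect cubes: 1³, 2³, 3³, …).
Letter goes L, J, H, F, D → B (letters move back 2 places in the alphabet).
Putting it together: 216/B.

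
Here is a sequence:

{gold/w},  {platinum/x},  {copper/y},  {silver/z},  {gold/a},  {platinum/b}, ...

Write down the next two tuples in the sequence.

Metal: gold, platinum, copper, silver, gold, platinum → copper → silver (repeats gold → platinum → copper → silver).
Letter: w, x, y, z, a, b → c → d (letters move forward 1 place in the alphabet, wrapping Z→A).
Putting the parts together: {copper/c} and then {silver/d}.

{copper/c}, {silver/d}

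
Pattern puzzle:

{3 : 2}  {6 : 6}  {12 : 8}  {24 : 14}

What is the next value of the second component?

22

Second component: 2, 6, 8, 14 → 22 (each term is the sum of the two before it).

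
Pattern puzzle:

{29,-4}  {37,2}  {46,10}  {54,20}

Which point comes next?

{63,32}

First coordinate — alternating steps +8, +9, +8, +9, …: 29, 37, 46, 54 → 63.
Second coordinate — differences are 6, 8, 10, … (increasing by 2 each time): -4, 2, 10, 20 → 32.
Putting it together: {63,32}.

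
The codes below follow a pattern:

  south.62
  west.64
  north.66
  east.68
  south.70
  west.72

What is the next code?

Direction: south, west, north, east, south, west → north (repeats south → west → north → east).
Second component: +2 each step, so 62, 64, 66, 68, 70, 72 → 74.
Combining the parts gives north.74.

north.74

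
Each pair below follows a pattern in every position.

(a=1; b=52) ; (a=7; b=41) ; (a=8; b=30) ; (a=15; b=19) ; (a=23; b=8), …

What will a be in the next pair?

A: each term is the sum of the two before it, so 1, 7, 8, 15, 23 → 38.

38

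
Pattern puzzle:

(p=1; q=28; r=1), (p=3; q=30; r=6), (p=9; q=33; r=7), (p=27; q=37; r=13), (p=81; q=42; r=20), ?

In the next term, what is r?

P — ×3 each step: 1, 3, 9, 27, 81 → 243.
Q: differences are 2, 3, 4, … (increasing by 1 each time), so 28, 30, 33, 37, 42 → 48.
For the r, each term is the sum of the two before it: 1, 6, 7, 13, 20 → 33.

33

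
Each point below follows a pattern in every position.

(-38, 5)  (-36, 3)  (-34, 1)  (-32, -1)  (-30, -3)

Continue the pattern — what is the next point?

First entry goes -38, -36, -34, -32, -30 → -28 (+2 each step).
Second entry: together with the first entry always sums to -33; 5, 3, 1, -1, -3 → -5.
Putting it together: (-28, -5).

(-28, -5)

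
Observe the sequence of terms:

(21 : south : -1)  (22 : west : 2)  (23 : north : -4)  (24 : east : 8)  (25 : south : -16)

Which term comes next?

First entry goes 21, 22, 23, 24, 25 → 26 (+1 each step).
Direction: repeats south → west → north → east, so south, west, north, east, south → west.
Third entry: ×(-2) each step, so -1, 2, -4, 8, -16 → 32.
So the next term is (26 : west : 32).

(26 : west : 32)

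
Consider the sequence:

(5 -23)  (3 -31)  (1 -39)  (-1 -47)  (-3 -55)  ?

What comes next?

First coordinate: −2 each step, so 5, 3, 1, -1, -3 → -5.
Second coordinate — −8 each step: -23, -31, -39, -47, -55 → -63.
Combining the parts gives (-5 -63).

(-5 -63)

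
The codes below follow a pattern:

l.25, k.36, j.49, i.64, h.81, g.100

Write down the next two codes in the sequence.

Letter: letters move back 1 place in the alphabet; l, k, j, i, h, g → f → e.
Second component: perfect squares: 5², 6², 7², …, so 25, 36, 49, 64, 81, 100 → 121 → 144.
So the next two codes are f.121 and e.144.

f.121, e.144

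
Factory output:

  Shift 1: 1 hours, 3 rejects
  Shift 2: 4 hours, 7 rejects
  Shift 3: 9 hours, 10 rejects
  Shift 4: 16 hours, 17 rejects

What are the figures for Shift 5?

Hours: perfect squares: 1², 2², 3², …, so 1, 4, 9, 16 → 25.
Rejects goes 3, 7, 10, 17 → 27 (each term is the sum of the two before it).
Combining the parts gives 25 hours, 27 rejects.

25 hours, 27 rejects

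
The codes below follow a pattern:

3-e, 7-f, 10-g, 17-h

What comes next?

First component: 3, 7, 10, 17 → 27 (each term is the sum of the two before it).
Letter goes e, f, g, h → i (letters move forward 1 place in the alphabet).
Combining the parts gives 27-i.

27-i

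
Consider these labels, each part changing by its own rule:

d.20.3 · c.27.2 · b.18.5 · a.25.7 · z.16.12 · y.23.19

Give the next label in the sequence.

Letter: letters move back 1 place in the alphabet, wrapping A→Z, so d, c, b, a, z, y → x.
Second component: 20, 27, 18, 25, 16, 23 → 14 (alternating steps +7, −9, +7, −9, …).
Third component: each term is the sum of the two before it; 3, 2, 5, 7, 12, 19 → 31.
Putting it together: x.14.31.

x.14.31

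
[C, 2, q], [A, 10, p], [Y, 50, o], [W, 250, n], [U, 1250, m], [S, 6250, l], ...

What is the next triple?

[Q, 31250, k]

First letter: letters move back 2 places in the alphabet, wrapping A→Z; C, A, Y, W, U, S → Q.
Second entry: ×5 each step, so 2, 10, 50, 250, 1250, 6250 → 31250.
Second letter: q, p, o, n, m, l → k (letters move back 1 place in the alphabet).
So the next triple is [Q, 31250, k].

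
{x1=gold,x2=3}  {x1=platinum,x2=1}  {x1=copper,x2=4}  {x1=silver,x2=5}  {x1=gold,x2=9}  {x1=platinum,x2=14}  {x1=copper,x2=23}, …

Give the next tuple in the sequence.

X1 goes gold, platinum, copper, silver, gold, platinum, copper → silver (repeats gold → platinum → copper → silver).
For the x2, each term is the sum of the two before it: 3, 1, 4, 5, 9, 14, 23 → 37.
So the next tuple is {x1=silver,x2=37}.

{x1=silver,x2=37}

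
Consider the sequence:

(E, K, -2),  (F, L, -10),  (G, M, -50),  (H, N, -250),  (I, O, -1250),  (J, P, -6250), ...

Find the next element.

First letter: letters move forward 1 place in the alphabet, so E, F, G, H, I, J → K.
Second letter: letters move forward 1 place in the alphabet; K, L, M, N, O, P → Q.
For the third slot, ×5 each step: -2, -10, -50, -250, -1250, -6250 → -31250.
So the next element is (K, Q, -31250).

(K, Q, -31250)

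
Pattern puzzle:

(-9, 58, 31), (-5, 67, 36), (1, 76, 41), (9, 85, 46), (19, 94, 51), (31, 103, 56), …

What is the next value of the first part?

First part — differences are 4, 6, 8, … (increasing by 2 each time): -9, -5, 1, 9, 19, 31 → 45.

45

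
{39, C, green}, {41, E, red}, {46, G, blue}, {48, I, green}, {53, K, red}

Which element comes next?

{55, M, blue}

First coordinate — alternating steps +2, +5, +2, +5, …: 39, 41, 46, 48, 53 → 55.
Letter — letters move forward 2 places in the alphabet: C, E, G, I, K → M.
Colour: green, red, blue, green, red → blue (repeats green → red → blue).
So the next element is {55, M, blue}.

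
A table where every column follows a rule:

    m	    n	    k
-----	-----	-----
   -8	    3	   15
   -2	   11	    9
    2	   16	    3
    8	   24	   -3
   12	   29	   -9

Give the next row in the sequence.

18  37  -15

Column m: -8, -2, 2, 8, 12 → 18 (alternating steps +6, +4, +6, +4, …).
For the column n, alternating steps +8, +5, +8, +5, …: 3, 11, 16, 24, 29 → 37.
Column k: −6 each step, so 15, 9, 3, -3, -9 → -15.
Combining the parts gives 18  37  -15.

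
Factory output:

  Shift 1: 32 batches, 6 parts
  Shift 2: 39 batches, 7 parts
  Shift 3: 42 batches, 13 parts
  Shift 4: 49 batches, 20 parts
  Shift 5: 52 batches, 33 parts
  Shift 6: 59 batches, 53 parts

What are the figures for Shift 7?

62 batches, 86 parts

Batches — alternating steps +7, +3, +7, +3, …: 32, 39, 42, 49, 52, 59 → 62.
For the parts, each term is the sum of the two before it: 6, 7, 13, 20, 33, 53 → 86.
Combining the parts gives 62 batches, 86 parts.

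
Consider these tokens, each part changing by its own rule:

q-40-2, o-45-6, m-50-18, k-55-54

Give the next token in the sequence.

Letter goes q, o, m, k → i (letters move back 2 places in the alphabet).
Second component: 40, 45, 50, 55 → 60 (+5 each step).
Third component: 2, 6, 18, 54 → 162 (×3 each step).
Putting it together: i-60-162.

i-60-162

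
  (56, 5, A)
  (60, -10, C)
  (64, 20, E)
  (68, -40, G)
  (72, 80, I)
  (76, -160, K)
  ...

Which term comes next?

First entry: 56, 60, 64, 68, 72, 76 → 80 (+4 each step).
Second entry — ×(-2) each step: 5, -10, 20, -40, 80, -160 → 320.
Letter — letters move forward 2 places in the alphabet: A, C, E, G, I, K → M.
Putting it together: (80, 320, M).

(80, 320, M)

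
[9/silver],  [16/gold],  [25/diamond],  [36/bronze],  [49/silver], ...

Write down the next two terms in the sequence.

[64/gold], [81/diamond]

First component — perfect squares: 3², 4², 5², …: 9, 16, 25, 36, 49 → 64 → 81.
Rank: repeats silver → gold → diamond → bronze, so silver, gold, diamond, bronze, silver → gold → diamond.
So the next two terms are [64/gold] and [81/diamond].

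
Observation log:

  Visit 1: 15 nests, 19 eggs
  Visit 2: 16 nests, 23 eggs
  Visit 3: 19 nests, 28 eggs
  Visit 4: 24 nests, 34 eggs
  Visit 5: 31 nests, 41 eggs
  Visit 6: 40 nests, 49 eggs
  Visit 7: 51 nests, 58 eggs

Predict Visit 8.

64 nests, 68 eggs

Nests — differences are 1, 3, 5, … (increasing by 2 each time): 15, 16, 19, 24, 31, 40, 51 → 64.
For the eggs, differences are 4, 5, 6, … (increasing by 1 each time): 19, 23, 28, 34, 41, 49, 58 → 68.
Combining the parts gives 64 nests, 68 eggs.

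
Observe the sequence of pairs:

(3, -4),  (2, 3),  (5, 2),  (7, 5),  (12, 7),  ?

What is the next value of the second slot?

12

First slot — each term is the sum of the two before it: 3, 2, 5, 7, 12 → 19.
Second slot goes -4, 3, 2, 5, 7 → 12 (always the previous value of the first slot).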